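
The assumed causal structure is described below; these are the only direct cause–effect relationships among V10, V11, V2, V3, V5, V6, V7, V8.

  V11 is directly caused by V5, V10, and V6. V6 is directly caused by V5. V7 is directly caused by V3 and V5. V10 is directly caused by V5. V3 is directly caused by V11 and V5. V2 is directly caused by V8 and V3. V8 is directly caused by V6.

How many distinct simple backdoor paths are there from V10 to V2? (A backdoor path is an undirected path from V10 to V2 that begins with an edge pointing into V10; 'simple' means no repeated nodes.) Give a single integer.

A backdoor path from V10 to V2 is any simple undirected path whose first edge points into V10 (i.e. leaves V10 via a parent).
Parents of V10: {V5}.
Enumerating:
  P1: V10 <- V5 -> V6 -> V8 -> V2
  P2: V10 <- V5 -> V6 -> V11 -> V3 -> V2
  P3: V10 <- V5 -> V11 <- V6 -> V8 -> V2
  P4: V10 <- V5 -> V11 -> V3 -> V2
  P5: V10 <- V5 -> V3 <- V11 <- V6 -> V8 -> V2
  P6: V10 <- V5 -> V3 -> V2
  P7: V10 <- V5 -> V7 <- V3 <- V11 <- V6 -> V8 -> V2
  P8: V10 <- V5 -> V7 <- V3 -> V2
That exhausts the simple backdoor paths. Count: 8.

8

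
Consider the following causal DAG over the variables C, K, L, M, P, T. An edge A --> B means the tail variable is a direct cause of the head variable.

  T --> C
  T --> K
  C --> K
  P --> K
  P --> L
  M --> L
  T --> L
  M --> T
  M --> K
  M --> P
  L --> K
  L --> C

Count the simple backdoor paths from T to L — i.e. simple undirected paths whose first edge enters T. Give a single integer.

A backdoor path from T to L is any simple undirected path whose first edge points into T (i.e. leaves T via a parent).
Parents of T: {M}.
Enumerating:
  P1: T <- M -> P -> L
  P2: T <- M -> P -> K <- L
  P3: T <- M -> P -> K <- C <- L
  P4: T <- M -> L
  P5: T <- M -> K <- P -> L
  P6: T <- M -> K <- L
  P7: T <- M -> K <- C <- L
That exhausts the simple backdoor paths. Count: 7.

7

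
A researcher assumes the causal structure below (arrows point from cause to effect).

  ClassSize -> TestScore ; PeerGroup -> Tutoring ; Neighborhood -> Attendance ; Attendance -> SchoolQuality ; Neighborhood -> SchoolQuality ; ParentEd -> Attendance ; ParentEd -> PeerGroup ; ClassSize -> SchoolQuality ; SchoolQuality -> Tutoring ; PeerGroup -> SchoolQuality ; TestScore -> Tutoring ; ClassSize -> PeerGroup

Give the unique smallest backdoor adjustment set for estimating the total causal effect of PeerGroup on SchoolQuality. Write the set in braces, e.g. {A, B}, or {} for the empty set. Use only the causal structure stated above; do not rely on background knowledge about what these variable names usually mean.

{ClassSize, ParentEd}

Variables eligible for adjustment (non-descendants of PeerGroup, excluding PeerGroup and SchoolQuality): {Attendance, ClassSize, Neighborhood, ParentEd, TestScore}.
Backdoor paths from PeerGroup to SchoolQuality:
  P1: PeerGroup <- ParentEd -> Attendance <- Neighborhood -> SchoolQuality
  P2: PeerGroup <- ParentEd -> Attendance -> SchoolQuality
  P3: PeerGroup <- ClassSize -> TestScore -> Tutoring <- SchoolQuality
  P4: PeerGroup <- ClassSize -> SchoolQuality
The empty set is not sufficient: P2 (PeerGroup <- ParentEd -> Attendance -> SchoolQuality) has no collider blocking it and no conditioned non-collider, so it is open.
Try {ClassSize, ParentEd}:
  P1: blocked at fork node ParentEd ∈ conditioning set.
  P2: blocked at fork node ParentEd ∈ conditioning set.
  P3: blocked at fork node ClassSize ∈ conditioning set.
  P4: blocked at fork node ClassSize ∈ conditioning set.
{ClassSize, ParentEd} contains no descendant of PeerGroup and blocks every backdoor path.
Every element of {ClassSize, ParentEd} is needed (dropping ClassSize leaves P4 open; dropping ParentEd leaves P2 open), so no proper subset is valid.
Among all size-2 subsets of the eligible variables, only {ClassSize, ParentEd} blocks every backdoor path, so it is the unique smallest valid adjustment set.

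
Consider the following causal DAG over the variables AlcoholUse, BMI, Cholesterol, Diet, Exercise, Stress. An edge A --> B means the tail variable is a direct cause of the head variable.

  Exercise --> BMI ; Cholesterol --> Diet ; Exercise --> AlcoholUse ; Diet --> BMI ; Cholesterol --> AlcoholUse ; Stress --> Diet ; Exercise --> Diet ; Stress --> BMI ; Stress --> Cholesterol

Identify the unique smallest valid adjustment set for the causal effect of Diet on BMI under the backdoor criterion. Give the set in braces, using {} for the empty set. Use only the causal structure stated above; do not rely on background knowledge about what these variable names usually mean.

Variables eligible for adjustment (non-descendants of Diet, excluding Diet and BMI): {AlcoholUse, Cholesterol, Exercise, Stress}.
Backdoor paths from Diet to BMI:
  P1: Diet <- Stress -> Cholesterol -> AlcoholUse <- Exercise -> BMI
  P2: Diet <- Stress -> BMI
  P3: Diet <- Exercise -> BMI
  P4: Diet <- Exercise -> AlcoholUse <- Cholesterol <- Stress -> BMI
  P5: Diet <- Cholesterol <- Stress -> BMI
  P6: Diet <- Cholesterol -> AlcoholUse <- Exercise -> BMI
The empty set is not sufficient: P2 (Diet <- Stress -> BMI) has no collider blocking it and no conditioned non-collider, so it is open.
Try {Exercise, Stress}:
  P1: blocked at fork node Stress ∈ conditioning set.
  P2: blocked at fork node Stress ∈ conditioning set.
  P3: blocked at fork node Exercise ∈ conditioning set.
  P4: blocked at fork node Exercise ∈ conditioning set.
  P5: blocked at fork node Stress ∈ conditioning set.
  P6: blocked at collider AlcoholUse (neither it nor any descendant is in the conditioning set).
{Exercise, Stress} contains no descendant of Diet and blocks every backdoor path.
Every element of {Exercise, Stress} is needed (dropping Exercise leaves P3 open; dropping Stress leaves P2 open), so no proper subset is valid.
Among all size-2 subsets of the eligible variables, only {Exercise, Stress} blocks every backdoor path, so it is the unique smallest valid adjustment set.

{Exercise, Stress}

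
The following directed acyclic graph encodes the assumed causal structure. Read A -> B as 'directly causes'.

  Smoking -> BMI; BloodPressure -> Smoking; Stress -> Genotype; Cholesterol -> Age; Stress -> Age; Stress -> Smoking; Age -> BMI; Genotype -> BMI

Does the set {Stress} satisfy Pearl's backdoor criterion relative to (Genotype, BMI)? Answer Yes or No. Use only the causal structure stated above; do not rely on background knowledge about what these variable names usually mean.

Backdoor paths from Genotype to BMI (paths whose first edge points into Genotype):
  P1: Genotype <- Stress -> Age -> BMI
  P2: Genotype <- Stress -> Smoking -> BMI
Condition 1 (no descendant of Genotype in the set): holds — descendants of Genotype are {BMI}; none are in {Stress}.
Condition 2 (every backdoor path blocked by {Stress}):
  P1: blocked at fork node Stress ∈ conditioning set.
  P2: blocked at fork node Stress ∈ conditioning set.
{Stress} satisfies the backdoor criterion.

Yes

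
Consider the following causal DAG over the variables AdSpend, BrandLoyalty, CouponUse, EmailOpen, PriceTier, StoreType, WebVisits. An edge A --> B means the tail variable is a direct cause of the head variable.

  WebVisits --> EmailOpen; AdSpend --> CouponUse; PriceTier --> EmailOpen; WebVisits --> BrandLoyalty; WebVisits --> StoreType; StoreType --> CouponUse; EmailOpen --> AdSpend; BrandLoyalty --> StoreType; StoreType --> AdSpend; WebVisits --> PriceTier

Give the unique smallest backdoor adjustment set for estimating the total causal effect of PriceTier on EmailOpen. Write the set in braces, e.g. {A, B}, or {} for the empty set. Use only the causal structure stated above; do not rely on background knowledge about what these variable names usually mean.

Variables eligible for adjustment (non-descendants of PriceTier, excluding PriceTier and EmailOpen): {BrandLoyalty, StoreType, WebVisits}.
Backdoor paths from PriceTier to EmailOpen:
  P1: PriceTier <- WebVisits -> BrandLoyalty -> StoreType -> AdSpend <- EmailOpen
  P2: PriceTier <- WebVisits -> BrandLoyalty -> StoreType -> CouponUse <- AdSpend <- EmailOpen
  P3: PriceTier <- WebVisits -> StoreType -> AdSpend <- EmailOpen
  P4: PriceTier <- WebVisits -> StoreType -> CouponUse <- AdSpend <- EmailOpen
  P5: PriceTier <- WebVisits -> EmailOpen
The empty set is not sufficient: P5 (PriceTier <- WebVisits -> EmailOpen) has no collider blocking it and no conditioned non-collider, so it is open.
Try {WebVisits}:
  P1: blocked at fork node WebVisits ∈ conditioning set.
  P2: blocked at fork node WebVisits ∈ conditioning set.
  P3: blocked at fork node WebVisits ∈ conditioning set.
  P4: blocked at fork node WebVisits ∈ conditioning set.
  P5: blocked at fork node WebVisits ∈ conditioning set.
{WebVisits} contains no descendant of PriceTier and blocks every backdoor path.
No other singleton works — e.g. {BrandLoyalty} leaves P5 open — so {WebVisits} is the unique smallest valid adjustment set.

{WebVisits}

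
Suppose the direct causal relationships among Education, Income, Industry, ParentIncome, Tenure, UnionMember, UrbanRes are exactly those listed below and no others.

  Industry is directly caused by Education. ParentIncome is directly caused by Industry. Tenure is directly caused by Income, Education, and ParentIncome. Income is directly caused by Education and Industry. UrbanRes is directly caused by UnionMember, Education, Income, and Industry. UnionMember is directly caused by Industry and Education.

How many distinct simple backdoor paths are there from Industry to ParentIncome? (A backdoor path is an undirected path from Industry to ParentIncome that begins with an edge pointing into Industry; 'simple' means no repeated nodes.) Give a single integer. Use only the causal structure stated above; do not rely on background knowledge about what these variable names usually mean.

A backdoor path from Industry to ParentIncome is any simple undirected path whose first edge points into Industry (i.e. leaves Industry via a parent).
Parents of Industry: {Education}.
Enumerating:
  P1: Industry <- Education -> UnionMember -> UrbanRes <- Income -> Tenure <- ParentIncome
  P2: Industry <- Education -> Income -> Tenure <- ParentIncome
  P3: Industry <- Education -> UrbanRes <- Income -> Tenure <- ParentIncome
  P4: Industry <- Education -> Tenure <- ParentIncome
That exhausts the simple backdoor paths. Count: 4.

4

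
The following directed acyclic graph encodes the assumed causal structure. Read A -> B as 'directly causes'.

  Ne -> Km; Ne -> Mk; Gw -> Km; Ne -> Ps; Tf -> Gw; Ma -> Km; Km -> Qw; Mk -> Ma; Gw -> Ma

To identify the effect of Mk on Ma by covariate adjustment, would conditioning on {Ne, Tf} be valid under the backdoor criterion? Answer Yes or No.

Backdoor paths from Mk to Ma (paths whose first edge points into Mk):
  P1: Mk <- Ne -> Km <- Gw -> Ma
  P2: Mk <- Ne -> Km <- Ma
Condition 1 (no descendant of Mk in the set): holds — descendants of Mk are {Km, Ma, Qw}; none are in {Ne, Tf}.
Condition 2 (every backdoor path blocked by {Ne, Tf}):
  P1: blocked at fork node Ne ∈ conditioning set.
  P2: blocked at fork node Ne ∈ conditioning set.
{Ne, Tf} satisfies the backdoor criterion.

Yes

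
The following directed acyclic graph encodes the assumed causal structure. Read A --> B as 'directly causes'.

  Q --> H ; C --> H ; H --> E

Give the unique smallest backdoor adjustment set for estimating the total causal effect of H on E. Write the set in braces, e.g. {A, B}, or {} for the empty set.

Variables eligible for adjustment (non-descendants of H, excluding H and E): {C, Q}.
Backdoor paths from H to E:
  (none)
With no backdoor paths the empty set already satisfies the criterion, and it is trivially minimal.

{}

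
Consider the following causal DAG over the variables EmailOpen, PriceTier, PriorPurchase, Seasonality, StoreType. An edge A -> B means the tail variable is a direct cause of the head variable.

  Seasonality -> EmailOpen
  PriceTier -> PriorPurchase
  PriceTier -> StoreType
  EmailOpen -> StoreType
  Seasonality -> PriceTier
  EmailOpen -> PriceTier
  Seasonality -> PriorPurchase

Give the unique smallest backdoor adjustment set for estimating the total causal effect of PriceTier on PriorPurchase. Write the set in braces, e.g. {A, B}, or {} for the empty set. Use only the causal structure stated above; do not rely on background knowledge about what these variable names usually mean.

Variables eligible for adjustment (non-descendants of PriceTier, excluding PriceTier and PriorPurchase): {EmailOpen, Seasonality}.
Backdoor paths from PriceTier to PriorPurchase:
  P1: PriceTier <- Seasonality -> PriorPurchase
  P2: PriceTier <- EmailOpen <- Seasonality -> PriorPurchase
The empty set is not sufficient: P1 (PriceTier <- Seasonality -> PriorPurchase) has no collider blocking it and no conditioned non-collider, so it is open.
Try {Seasonality}:
  P1: blocked at fork node Seasonality ∈ conditioning set.
  P2: blocked at fork node Seasonality ∈ conditioning set.
{Seasonality} contains no descendant of PriceTier and blocks every backdoor path.
No other singleton works — e.g. {EmailOpen} leaves P1 open — so {Seasonality} is the unique smallest valid adjustment set.

{Seasonality}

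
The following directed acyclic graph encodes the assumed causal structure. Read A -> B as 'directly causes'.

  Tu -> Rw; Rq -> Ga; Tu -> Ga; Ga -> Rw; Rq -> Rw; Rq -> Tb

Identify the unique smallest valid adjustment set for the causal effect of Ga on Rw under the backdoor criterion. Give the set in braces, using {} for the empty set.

{Rq, Tu}

Variables eligible for adjustment (non-descendants of Ga, excluding Ga and Rw): {Rq, Tb, Tu}.
Backdoor paths from Ga to Rw:
  P1: Ga <- Rq -> Rw
  P2: Ga <- Tu -> Rw
The empty set is not sufficient: P1 (Ga <- Rq -> Rw) has no collider blocking it and no conditioned non-collider, so it is open.
Try {Rq, Tu}:
  P1: blocked at fork node Rq ∈ conditioning set.
  P2: blocked at fork node Tu ∈ conditioning set.
{Rq, Tu} contains no descendant of Ga and blocks every backdoor path.
Every element of {Rq, Tu} is needed (dropping Rq leaves P1 open; dropping Tu leaves P2 open), so no proper subset is valid.
Among all size-2 subsets of the eligible variables, only {Rq, Tu} blocks every backdoor path, so it is the unique smallest valid adjustment set.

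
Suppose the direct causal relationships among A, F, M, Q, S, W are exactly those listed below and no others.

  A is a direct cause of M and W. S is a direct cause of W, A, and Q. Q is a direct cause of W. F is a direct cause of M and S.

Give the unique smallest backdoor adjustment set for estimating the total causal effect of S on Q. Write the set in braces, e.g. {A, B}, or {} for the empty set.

Variables eligible for adjustment (non-descendants of S, excluding S and Q): {F}.
Backdoor paths from S to Q:
  P1: S <- F -> M <- A -> W <- Q
Each backdoor path contains an unconditioned collider, so every path is already blocked with the empty conditioning set:
  P1: blocked at collider M (neither it nor any descendant is in the conditioning set).
The empty set is therefore the unique smallest valid set.

{}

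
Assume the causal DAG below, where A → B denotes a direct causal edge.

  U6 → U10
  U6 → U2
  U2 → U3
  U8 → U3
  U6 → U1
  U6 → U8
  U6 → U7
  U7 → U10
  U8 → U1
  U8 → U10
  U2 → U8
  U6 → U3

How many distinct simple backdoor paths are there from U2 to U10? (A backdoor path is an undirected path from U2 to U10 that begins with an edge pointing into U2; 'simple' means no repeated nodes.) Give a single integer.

5

A backdoor path from U2 to U10 is any simple undirected path whose first edge points into U2 (i.e. leaves U2 via a parent).
Parents of U2: {U6}.
Enumerating:
  P1: U2 <- U6 -> U8 -> U10
  P2: U2 <- U6 -> U7 -> U10
  P3: U2 <- U6 -> U3 <- U8 -> U10
  P4: U2 <- U6 -> U1 <- U8 -> U10
  P5: U2 <- U6 -> U10
That exhausts the simple backdoor paths. Count: 5.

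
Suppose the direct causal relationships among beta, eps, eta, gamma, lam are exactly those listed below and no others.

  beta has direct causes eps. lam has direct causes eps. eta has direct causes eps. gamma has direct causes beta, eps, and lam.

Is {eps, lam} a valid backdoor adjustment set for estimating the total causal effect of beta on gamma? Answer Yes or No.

Yes

Backdoor paths from beta to gamma (paths whose first edge points into beta):
  P1: beta <- eps -> lam -> gamma
  P2: beta <- eps -> gamma
Condition 1 (no descendant of beta in the set): holds — descendants of beta are {gamma}; none are in {eps, lam}.
Condition 2 (every backdoor path blocked by {eps, lam}):
  P1: blocked at fork node eps ∈ conditioning set.
  P2: blocked at fork node eps ∈ conditioning set.
{eps, lam} satisfies the backdoor criterion.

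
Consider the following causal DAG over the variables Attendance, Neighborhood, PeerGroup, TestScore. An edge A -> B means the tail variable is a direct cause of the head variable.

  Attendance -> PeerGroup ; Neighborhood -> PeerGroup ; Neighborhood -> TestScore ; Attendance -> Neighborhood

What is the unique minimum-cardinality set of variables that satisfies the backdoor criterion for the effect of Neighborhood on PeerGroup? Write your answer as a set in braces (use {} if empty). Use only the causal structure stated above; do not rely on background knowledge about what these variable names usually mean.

Variables eligible for adjustment (non-descendants of Neighborhood, excluding Neighborhood and PeerGroup): {Attendance}.
Backdoor paths from Neighborhood to PeerGroup:
  P1: Neighborhood <- Attendance -> PeerGroup
The empty set is not sufficient: P1 (Neighborhood <- Attendance -> PeerGroup) has no collider blocking it and no conditioned non-collider, so it is open.
Try {Attendance}:
  P1: blocked at fork node Attendance ∈ conditioning set.
{Attendance} contains no descendant of Neighborhood and blocks every backdoor path.
{Attendance} is the unique smallest valid adjustment set.

{Attendance}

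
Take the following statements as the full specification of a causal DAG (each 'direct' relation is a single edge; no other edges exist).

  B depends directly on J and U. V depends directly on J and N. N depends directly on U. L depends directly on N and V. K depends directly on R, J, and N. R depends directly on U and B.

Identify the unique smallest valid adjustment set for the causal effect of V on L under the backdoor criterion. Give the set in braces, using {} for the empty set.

{N}

Variables eligible for adjustment (non-descendants of V, excluding V and L): {B, J, K, N, R, U}.
Backdoor paths from V to L:
  P1: V <- J -> B <- U -> R -> K <- N -> L
  P2: V <- J -> B <- U -> N -> L
  P3: V <- J -> B -> R <- U -> N -> L
  P4: V <- J -> B -> R -> K <- N -> L
  P5: V <- J -> K <- R <- U -> N -> L
  P6: V <- J -> K <- R <- B <- U -> N -> L
  P7: V <- J -> K <- N -> L
  P8: V <- N -> L
The empty set is not sufficient: P8 (V <- N -> L) has no collider blocking it and no conditioned non-collider, so it is open.
Try {N}:
  P1: blocked at collider B (neither it nor any descendant is in the conditioning set).
  P2: blocked at collider B (neither it nor any descendant is in the conditioning set).
  P3: blocked at collider R (neither it nor any descendant is in the conditioning set).
  P4: blocked at collider K (neither it nor any descendant is in the conditioning set).
  P5: blocked at collider K (neither it nor any descendant is in the conditioning set).
  P6: blocked at collider K (neither it nor any descendant is in the conditioning set).
  P7: blocked at collider K (neither it nor any descendant is in the conditioning set).
  P8: blocked at fork node N ∈ conditioning set.
{N} contains no descendant of V and blocks every backdoor path.
No other singleton works — e.g. {U} leaves P8 open — so {N} is the unique smallest valid adjustment set.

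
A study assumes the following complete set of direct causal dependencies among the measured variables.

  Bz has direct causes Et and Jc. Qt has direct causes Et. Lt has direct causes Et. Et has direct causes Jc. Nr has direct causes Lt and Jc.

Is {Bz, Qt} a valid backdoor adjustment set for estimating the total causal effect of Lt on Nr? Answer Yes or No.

Backdoor paths from Lt to Nr (paths whose first edge points into Lt):
  P1: Lt <- Et <- Jc -> Nr
  P2: Lt <- Et -> Bz <- Jc -> Nr
Condition 1 (no descendant of Lt in the set): holds — descendants of Lt are {Nr}; none are in {Bz, Qt}.
Condition 2 (every backdoor path blocked by {Bz, Qt}):
  P1: open — no interior node is in the conditioning set.
  P2: open — collider(s) Bz are conditioned on (or have a conditioned descendant) and no non-collider on the path is in the set.
{Bz, Qt} does not satisfy the backdoor criterion.

No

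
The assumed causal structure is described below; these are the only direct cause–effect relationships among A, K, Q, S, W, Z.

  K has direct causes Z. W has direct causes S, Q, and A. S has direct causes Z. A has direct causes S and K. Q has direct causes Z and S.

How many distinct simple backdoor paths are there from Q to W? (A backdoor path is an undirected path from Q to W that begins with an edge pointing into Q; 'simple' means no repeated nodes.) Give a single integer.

A backdoor path from Q to W is any simple undirected path whose first edge points into Q (i.e. leaves Q via a parent).
Parents of Q: {S, Z}.
Enumerating:
  P1: Q <- Z -> K -> A <- S -> W
  P2: Q <- Z -> K -> A -> W
  P3: Q <- Z -> S -> A -> W
  P4: Q <- Z -> S -> W
  P5: Q <- S <- Z -> K -> A -> W
  P6: Q <- S -> A -> W
  P7: Q <- S -> W
That exhausts the simple backdoor paths. Count: 7.

7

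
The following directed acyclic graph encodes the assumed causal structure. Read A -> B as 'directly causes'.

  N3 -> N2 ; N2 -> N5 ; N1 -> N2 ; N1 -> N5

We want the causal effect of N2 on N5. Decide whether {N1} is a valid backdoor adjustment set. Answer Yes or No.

Yes

Backdoor paths from N2 to N5 (paths whose first edge points into N2):
  P1: N2 <- N1 -> N5
Condition 1 (no descendant of N2 in the set): holds — descendants of N2 are {N5}; none are in {N1}.
Condition 2 (every backdoor path blocked by {N1}):
  P1: blocked at fork node N1 ∈ conditioning set.
{N1} satisfies the backdoor criterion.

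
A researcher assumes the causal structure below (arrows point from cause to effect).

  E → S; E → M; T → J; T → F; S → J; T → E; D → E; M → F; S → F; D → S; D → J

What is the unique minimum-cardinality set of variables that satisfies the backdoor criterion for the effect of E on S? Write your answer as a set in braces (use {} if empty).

{D}

Variables eligible for adjustment (non-descendants of E, excluding E and S): {D, T}.
Backdoor paths from E to S:
  P1: E <- T -> J <- D -> S
  P2: E <- T -> J <- S
  P3: E <- T -> F <- S
  P4: E <- D -> S
  P5: E <- D -> J <- T -> F <- S
  P6: E <- D -> J <- S
The empty set is not sufficient: P4 (E <- D -> S) has no collider blocking it and no conditioned non-collider, so it is open.
Try {D}:
  P1: blocked at collider J (neither it nor any descendant is in the conditioning set).
  P2: blocked at collider J (neither it nor any descendant is in the conditioning set).
  P3: blocked at collider F (neither it nor any descendant is in the conditioning set).
  P4: blocked at fork node D ∈ conditioning set.
  P5: blocked at fork node D ∈ conditioning set.
  P6: blocked at fork node D ∈ conditioning set.
{D} contains no descendant of E and blocks every backdoor path.
No other singleton works — e.g. {T} leaves P4 open — so {D} is the unique smallest valid adjustment set.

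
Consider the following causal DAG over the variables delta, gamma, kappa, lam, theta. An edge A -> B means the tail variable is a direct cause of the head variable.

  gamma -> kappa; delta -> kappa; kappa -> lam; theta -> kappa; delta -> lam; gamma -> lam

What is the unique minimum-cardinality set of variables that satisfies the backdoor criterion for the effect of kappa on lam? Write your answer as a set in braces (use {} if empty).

Variables eligible for adjustment (non-descendants of kappa, excluding kappa and lam): {delta, gamma, theta}.
Backdoor paths from kappa to lam:
  P1: kappa <- gamma -> lam
  P2: kappa <- delta -> lam
The empty set is not sufficient: P1 (kappa <- gamma -> lam) has no collider blocking it and no conditioned non-collider, so it is open.
Try {delta, gamma}:
  P1: blocked at fork node gamma ∈ conditioning set.
  P2: blocked at fork node delta ∈ conditioning set.
{delta, gamma} contains no descendant of kappa and blocks every backdoor path.
Every element of {delta, gamma} is needed (dropping delta leaves P2 open; dropping gamma leaves P1 open), so no proper subset is valid.
Among all size-2 subsets of the eligible variables, only {delta, gamma} blocks every backdoor path, so it is the unique smallest valid adjustment set.

{delta, gamma}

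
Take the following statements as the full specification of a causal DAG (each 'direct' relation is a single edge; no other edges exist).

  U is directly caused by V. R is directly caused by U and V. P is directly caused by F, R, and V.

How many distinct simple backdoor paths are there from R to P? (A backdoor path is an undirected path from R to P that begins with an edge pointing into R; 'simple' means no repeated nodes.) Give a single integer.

2

A backdoor path from R to P is any simple undirected path whose first edge points into R (i.e. leaves R via a parent).
Parents of R: {U, V}.
Enumerating:
  P1: R <- V -> P
  P2: R <- U <- V -> P
That exhausts the simple backdoor paths. Count: 2.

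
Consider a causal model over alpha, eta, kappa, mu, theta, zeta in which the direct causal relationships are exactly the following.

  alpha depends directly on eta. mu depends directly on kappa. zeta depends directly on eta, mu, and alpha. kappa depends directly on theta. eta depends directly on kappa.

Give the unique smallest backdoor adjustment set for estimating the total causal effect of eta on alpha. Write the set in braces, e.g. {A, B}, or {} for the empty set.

Variables eligible for adjustment (non-descendants of eta, excluding eta and alpha): {kappa, mu, theta}.
Backdoor paths from eta to alpha:
  P1: eta <- kappa -> mu -> zeta <- alpha
Each backdoor path contains an unconditioned collider, so every path is already blocked with the empty conditioning set:
  P1: blocked at collider zeta (neither it nor any descendant is in the conditioning set).
The empty set is therefore the unique smallest valid set.

{}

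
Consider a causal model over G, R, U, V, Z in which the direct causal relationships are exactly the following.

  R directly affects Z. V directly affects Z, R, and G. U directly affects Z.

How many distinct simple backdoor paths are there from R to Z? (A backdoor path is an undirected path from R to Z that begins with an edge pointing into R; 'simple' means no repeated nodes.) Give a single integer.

A backdoor path from R to Z is any simple undirected path whose first edge points into R (i.e. leaves R via a parent).
Parents of R: {V}.
Enumerating:
  P1: R <- V -> Z
That exhausts the simple backdoor paths. Count: 1.

1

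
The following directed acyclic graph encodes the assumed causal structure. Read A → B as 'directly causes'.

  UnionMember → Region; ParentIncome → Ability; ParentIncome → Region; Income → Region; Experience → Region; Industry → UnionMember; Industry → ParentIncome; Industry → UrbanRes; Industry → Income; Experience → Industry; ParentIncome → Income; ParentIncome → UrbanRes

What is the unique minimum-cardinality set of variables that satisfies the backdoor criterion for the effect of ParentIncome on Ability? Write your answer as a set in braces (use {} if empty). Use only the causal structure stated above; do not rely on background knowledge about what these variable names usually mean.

{}

Variables eligible for adjustment (non-descendants of ParentIncome, excluding ParentIncome and Ability): {Experience, Industry, UnionMember}.
Backdoor paths from ParentIncome to Ability:
  (none)
With no backdoor paths the empty set already satisfies the criterion, and it is trivially minimal.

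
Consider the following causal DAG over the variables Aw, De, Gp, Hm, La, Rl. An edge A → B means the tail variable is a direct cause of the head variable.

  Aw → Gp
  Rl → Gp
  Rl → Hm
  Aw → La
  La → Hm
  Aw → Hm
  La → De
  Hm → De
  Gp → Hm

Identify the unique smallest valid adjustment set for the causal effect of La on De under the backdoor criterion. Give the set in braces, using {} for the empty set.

{Aw}

Variables eligible for adjustment (non-descendants of La, excluding La and De): {Aw, Gp, Rl}.
Backdoor paths from La to De:
  P1: La <- Aw -> Gp <- Rl -> Hm -> De
  P2: La <- Aw -> Gp -> Hm -> De
  P3: La <- Aw -> Hm -> De
The empty set is not sufficient: P2 (La <- Aw -> Gp -> Hm -> De) has no collider blocking it and no conditioned non-collider, so it is open.
Try {Aw}:
  P1: blocked at fork node Aw ∈ conditioning set.
  P2: blocked at fork node Aw ∈ conditioning set.
  P3: blocked at fork node Aw ∈ conditioning set.
{Aw} contains no descendant of La and blocks every backdoor path.
No other singleton works — e.g. {Rl} leaves P2 open — so {Aw} is the unique smallest valid adjustment set.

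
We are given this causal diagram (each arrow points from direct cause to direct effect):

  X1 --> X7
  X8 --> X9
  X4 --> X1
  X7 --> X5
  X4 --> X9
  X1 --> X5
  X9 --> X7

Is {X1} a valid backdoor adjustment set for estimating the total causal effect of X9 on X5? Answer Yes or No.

Yes

Backdoor paths from X9 to X5 (paths whose first edge points into X9):
  P1: X9 <- X4 -> X1 -> X7 -> X5
  P2: X9 <- X4 -> X1 -> X5
Condition 1 (no descendant of X9 in the set): holds — descendants of X9 are {X5, X7}; none are in {X1}.
Condition 2 (every backdoor path blocked by {X1}):
  P1: blocked at chain node X1 ∈ conditioning set.
  P2: blocked at chain node X1 ∈ conditioning set.
{X1} satisfies the backdoor criterion.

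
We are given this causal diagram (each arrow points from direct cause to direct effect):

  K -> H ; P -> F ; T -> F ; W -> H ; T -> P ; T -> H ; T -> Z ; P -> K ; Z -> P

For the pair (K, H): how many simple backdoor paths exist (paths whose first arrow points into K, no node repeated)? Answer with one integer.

3

A backdoor path from K to H is any simple undirected path whose first edge points into K (i.e. leaves K via a parent).
Parents of K: {P}.
Enumerating:
  P1: K <- P <- T -> H
  P2: K <- P <- Z <- T -> H
  P3: K <- P -> F <- T -> H
That exhausts the simple backdoor paths. Count: 3.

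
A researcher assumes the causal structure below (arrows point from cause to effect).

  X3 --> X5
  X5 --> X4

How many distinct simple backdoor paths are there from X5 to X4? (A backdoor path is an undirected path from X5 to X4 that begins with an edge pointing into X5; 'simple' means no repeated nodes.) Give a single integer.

A backdoor path from X5 to X4 is any simple undirected path whose first edge points into X5 (i.e. leaves X5 via a parent).
Parents of X5: {X3}.
No simple path from any parent of X5 reaches X4 without revisiting X5, so there are no backdoor paths.

0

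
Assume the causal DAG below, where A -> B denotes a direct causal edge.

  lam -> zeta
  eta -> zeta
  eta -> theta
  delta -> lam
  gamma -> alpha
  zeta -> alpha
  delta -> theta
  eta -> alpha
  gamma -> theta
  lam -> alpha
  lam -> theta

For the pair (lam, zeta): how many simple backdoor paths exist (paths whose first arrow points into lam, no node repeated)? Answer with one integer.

4

A backdoor path from lam to zeta is any simple undirected path whose first edge points into lam (i.e. leaves lam via a parent).
Parents of lam: {delta}.
Enumerating:
  P1: lam <- delta -> theta <- eta -> zeta
  P2: lam <- delta -> theta <- eta -> alpha <- zeta
  P3: lam <- delta -> theta <- gamma -> alpha <- eta -> zeta
  P4: lam <- delta -> theta <- gamma -> alpha <- zeta
That exhausts the simple backdoor paths. Count: 4.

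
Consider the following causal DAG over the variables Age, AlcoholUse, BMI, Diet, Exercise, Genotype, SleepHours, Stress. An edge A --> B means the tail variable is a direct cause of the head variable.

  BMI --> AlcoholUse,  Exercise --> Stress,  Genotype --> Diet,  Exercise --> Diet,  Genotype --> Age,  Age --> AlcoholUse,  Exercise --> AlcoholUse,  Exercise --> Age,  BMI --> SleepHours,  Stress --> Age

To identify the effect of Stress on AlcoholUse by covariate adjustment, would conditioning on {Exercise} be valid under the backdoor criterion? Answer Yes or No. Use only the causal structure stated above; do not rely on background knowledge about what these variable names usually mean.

Yes

Backdoor paths from Stress to AlcoholUse (paths whose first edge points into Stress):
  P1: Stress <- Exercise -> Diet <- Genotype -> Age -> AlcoholUse
  P2: Stress <- Exercise -> Age -> AlcoholUse
  P3: Stress <- Exercise -> AlcoholUse
Condition 1 (no descendant of Stress in the set): holds — descendants of Stress are {Age, AlcoholUse}; none are in {Exercise}.
Condition 2 (every backdoor path blocked by {Exercise}):
  P1: blocked at fork node Exercise ∈ conditioning set.
  P2: blocked at fork node Exercise ∈ conditioning set.
  P3: blocked at fork node Exercise ∈ conditioning set.
{Exercise} satisfies the backdoor criterion.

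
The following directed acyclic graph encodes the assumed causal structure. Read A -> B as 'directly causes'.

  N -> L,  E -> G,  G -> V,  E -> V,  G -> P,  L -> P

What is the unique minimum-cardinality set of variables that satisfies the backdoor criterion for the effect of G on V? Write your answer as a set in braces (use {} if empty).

{E}

Variables eligible for adjustment (non-descendants of G, excluding G and V): {E, L, N}.
Backdoor paths from G to V:
  P1: G <- E -> V
The empty set is not sufficient: P1 (G <- E -> V) has no collider blocking it and no conditioned non-collider, so it is open.
Try {E}:
  P1: blocked at fork node E ∈ conditioning set.
{E} contains no descendant of G and blocks every backdoor path.
No other singleton works — e.g. {N} leaves P1 open — so {E} is the unique smallest valid adjustment set.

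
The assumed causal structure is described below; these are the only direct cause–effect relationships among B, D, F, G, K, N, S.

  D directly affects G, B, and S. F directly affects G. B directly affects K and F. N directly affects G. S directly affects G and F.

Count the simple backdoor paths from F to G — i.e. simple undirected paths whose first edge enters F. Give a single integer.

4

A backdoor path from F to G is any simple undirected path whose first edge points into F (i.e. leaves F via a parent).
Parents of F: {B, S}.
Enumerating:
  P1: F <- B <- D -> S -> G
  P2: F <- B <- D -> G
  P3: F <- S <- D -> G
  P4: F <- S -> G
That exhausts the simple backdoor paths. Count: 4.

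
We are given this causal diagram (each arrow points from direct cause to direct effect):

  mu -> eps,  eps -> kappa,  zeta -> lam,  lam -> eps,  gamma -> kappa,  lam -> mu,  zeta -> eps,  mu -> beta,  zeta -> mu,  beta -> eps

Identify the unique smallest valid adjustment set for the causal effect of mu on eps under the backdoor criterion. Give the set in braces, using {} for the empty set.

Variables eligible for adjustment (non-descendants of mu, excluding mu and eps): {gamma, lam, zeta}.
Backdoor paths from mu to eps:
  P1: mu <- zeta -> lam -> eps
  P2: mu <- zeta -> eps
  P3: mu <- lam <- zeta -> eps
  P4: mu <- lam -> eps
The empty set is not sufficient: P1 (mu <- zeta -> lam -> eps) has no collider blocking it and no conditioned non-collider, so it is open.
Try {lam, zeta}:
  P1: blocked at fork node zeta ∈ conditioning set.
  P2: blocked at fork node zeta ∈ conditioning set.
  P3: blocked at chain node lam ∈ conditioning set.
  P4: blocked at fork node lam ∈ conditioning set.
{lam, zeta} contains no descendant of mu and blocks every backdoor path.
Every element of {lam, zeta} is needed (dropping lam leaves P4 open; dropping zeta leaves P2 open), so no proper subset is valid.
Among all size-2 subsets of the eligible variables, only {lam, zeta} blocks every backdoor path, so it is the unique smallest valid adjustment set.

{lam, zeta}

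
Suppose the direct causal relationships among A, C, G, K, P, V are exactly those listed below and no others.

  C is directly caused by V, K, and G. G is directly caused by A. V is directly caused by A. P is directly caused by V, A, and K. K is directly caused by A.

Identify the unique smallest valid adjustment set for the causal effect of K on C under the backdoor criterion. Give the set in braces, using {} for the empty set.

{A}

Variables eligible for adjustment (non-descendants of K, excluding K and C): {A, G, V}.
Backdoor paths from K to C:
  P1: K <- A -> V -> C
  P2: K <- A -> G -> C
  P3: K <- A -> P <- V -> C
The empty set is not sufficient: P1 (K <- A -> V -> C) has no collider blocking it and no conditioned non-collider, so it is open.
Try {A}:
  P1: blocked at fork node A ∈ conditioning set.
  P2: blocked at fork node A ∈ conditioning set.
  P3: blocked at fork node A ∈ conditioning set.
{A} contains no descendant of K and blocks every backdoor path.
No other singleton works — e.g. {V} leaves P2 open — so {A} is the unique smallest valid adjustment set.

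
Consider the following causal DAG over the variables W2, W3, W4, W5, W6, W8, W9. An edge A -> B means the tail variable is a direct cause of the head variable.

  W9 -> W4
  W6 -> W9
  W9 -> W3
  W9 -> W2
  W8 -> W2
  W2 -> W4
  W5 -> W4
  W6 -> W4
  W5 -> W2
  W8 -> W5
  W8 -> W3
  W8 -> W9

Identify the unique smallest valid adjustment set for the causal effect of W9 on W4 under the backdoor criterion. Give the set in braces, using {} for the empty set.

{W6, W8}

Variables eligible for adjustment (non-descendants of W9, excluding W9 and W4): {W5, W6, W8}.
Backdoor paths from W9 to W4:
  P1: W9 <- W8 -> W5 -> W2 -> W4
  P2: W9 <- W8 -> W5 -> W4
  P3: W9 <- W8 -> W2 <- W5 -> W4
  P4: W9 <- W8 -> W2 -> W4
  P5: W9 <- W6 -> W4
The empty set is not sufficient: P1 (W9 <- W8 -> W5 -> W2 -> W4) has no collider blocking it and no conditioned non-collider, so it is open.
Try {W6, W8}:
  P1: blocked at fork node W8 ∈ conditioning set.
  P2: blocked at fork node W8 ∈ conditioning set.
  P3: blocked at fork node W8 ∈ conditioning set.
  P4: blocked at fork node W8 ∈ conditioning set.
  P5: blocked at fork node W6 ∈ conditioning set.
{W6, W8} contains no descendant of W9 and blocks every backdoor path.
Every element of {W6, W8} is needed (dropping W6 leaves P5 open; dropping W8 leaves P1 open), so no proper subset is valid.
Among all size-2 subsets of the eligible variables, only {W6, W8} blocks every backdoor path, so it is the unique smallest valid adjustment set.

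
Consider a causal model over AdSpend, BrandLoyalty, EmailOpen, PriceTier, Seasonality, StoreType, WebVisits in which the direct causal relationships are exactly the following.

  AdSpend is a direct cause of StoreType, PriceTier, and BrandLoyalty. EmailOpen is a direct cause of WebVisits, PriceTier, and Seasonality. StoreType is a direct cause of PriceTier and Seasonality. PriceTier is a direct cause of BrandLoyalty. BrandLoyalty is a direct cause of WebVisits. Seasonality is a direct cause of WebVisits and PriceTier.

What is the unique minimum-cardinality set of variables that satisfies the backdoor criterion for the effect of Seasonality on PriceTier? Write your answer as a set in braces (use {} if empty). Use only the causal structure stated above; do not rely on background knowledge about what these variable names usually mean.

{EmailOpen, StoreType}

Variables eligible for adjustment (non-descendants of Seasonality, excluding Seasonality and PriceTier): {AdSpend, EmailOpen, StoreType}.
Backdoor paths from Seasonality to PriceTier:
  P1: Seasonality <- EmailOpen -> PriceTier
  P2: Seasonality <- EmailOpen -> WebVisits <- BrandLoyalty <- AdSpend -> StoreType -> PriceTier
  P3: Seasonality <- EmailOpen -> WebVisits <- BrandLoyalty <- AdSpend -> PriceTier
  P4: Seasonality <- EmailOpen -> WebVisits <- BrandLoyalty <- PriceTier
  P5: Seasonality <- StoreType <- AdSpend -> PriceTier
  P6: Seasonality <- StoreType <- AdSpend -> BrandLoyalty <- PriceTier
  P7: Seasonality <- StoreType <- AdSpend -> BrandLoyalty -> WebVisits <- EmailOpen -> PriceTier
  P8: Seasonality <- StoreType -> PriceTier
The empty set is not sufficient: P1 (Seasonality <- EmailOpen -> PriceTier) has no collider blocking it and no conditioned non-collider, so it is open.
Try {EmailOpen, StoreType}:
  P1: blocked at fork node EmailOpen ∈ conditioning set.
  P2: blocked at fork node EmailOpen ∈ conditioning set.
  P3: blocked at fork node EmailOpen ∈ conditioning set.
  P4: blocked at fork node EmailOpen ∈ conditioning set.
  P5: blocked at chain node StoreType ∈ conditioning set.
  P6: blocked at chain node StoreType ∈ conditioning set.
  P7: blocked at chain node StoreType ∈ conditioning set.
  P8: blocked at fork node StoreType ∈ conditioning set.
{EmailOpen, StoreType} contains no descendant of Seasonality and blocks every backdoor path.
Every element of {EmailOpen, StoreType} is needed (dropping EmailOpen leaves P1 open; dropping StoreType leaves P5 open), so no proper subset is valid.
Among all size-2 subsets of the eligible variables, only {EmailOpen, StoreType} blocks every backdoor path, so it is the unique smallest valid adjustment set.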